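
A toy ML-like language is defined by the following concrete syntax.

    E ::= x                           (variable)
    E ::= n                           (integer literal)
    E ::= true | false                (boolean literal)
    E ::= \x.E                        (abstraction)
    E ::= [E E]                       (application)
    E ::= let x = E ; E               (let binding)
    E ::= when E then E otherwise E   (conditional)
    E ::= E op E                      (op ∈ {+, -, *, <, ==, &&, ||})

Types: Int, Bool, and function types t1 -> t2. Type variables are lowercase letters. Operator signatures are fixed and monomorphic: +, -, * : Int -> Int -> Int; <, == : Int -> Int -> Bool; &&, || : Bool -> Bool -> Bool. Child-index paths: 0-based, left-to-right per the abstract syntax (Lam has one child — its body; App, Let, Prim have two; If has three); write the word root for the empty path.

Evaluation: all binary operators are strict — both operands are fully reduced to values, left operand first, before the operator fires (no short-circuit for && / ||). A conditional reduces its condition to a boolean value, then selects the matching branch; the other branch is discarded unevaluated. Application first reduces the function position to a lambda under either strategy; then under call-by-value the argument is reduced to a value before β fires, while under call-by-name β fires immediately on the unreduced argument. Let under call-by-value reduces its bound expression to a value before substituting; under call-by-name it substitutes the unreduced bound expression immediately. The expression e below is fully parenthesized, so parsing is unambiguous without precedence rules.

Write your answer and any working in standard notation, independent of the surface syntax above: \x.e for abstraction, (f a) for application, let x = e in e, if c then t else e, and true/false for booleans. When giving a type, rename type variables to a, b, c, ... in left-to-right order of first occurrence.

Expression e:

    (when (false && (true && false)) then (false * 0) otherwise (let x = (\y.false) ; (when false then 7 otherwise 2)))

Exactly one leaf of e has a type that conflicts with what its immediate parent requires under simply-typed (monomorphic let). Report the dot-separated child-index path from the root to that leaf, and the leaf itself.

Answer: 1.0 : false

Working:
  unify Bool ~ Bool
  unify Bool ~ Bool
  unify Bool ~ Bool
  unify Bool ~ Bool
  unify Bool ~ Bool
  unify Bool ~ Int
  FAIL: mismatch Bool ~ Int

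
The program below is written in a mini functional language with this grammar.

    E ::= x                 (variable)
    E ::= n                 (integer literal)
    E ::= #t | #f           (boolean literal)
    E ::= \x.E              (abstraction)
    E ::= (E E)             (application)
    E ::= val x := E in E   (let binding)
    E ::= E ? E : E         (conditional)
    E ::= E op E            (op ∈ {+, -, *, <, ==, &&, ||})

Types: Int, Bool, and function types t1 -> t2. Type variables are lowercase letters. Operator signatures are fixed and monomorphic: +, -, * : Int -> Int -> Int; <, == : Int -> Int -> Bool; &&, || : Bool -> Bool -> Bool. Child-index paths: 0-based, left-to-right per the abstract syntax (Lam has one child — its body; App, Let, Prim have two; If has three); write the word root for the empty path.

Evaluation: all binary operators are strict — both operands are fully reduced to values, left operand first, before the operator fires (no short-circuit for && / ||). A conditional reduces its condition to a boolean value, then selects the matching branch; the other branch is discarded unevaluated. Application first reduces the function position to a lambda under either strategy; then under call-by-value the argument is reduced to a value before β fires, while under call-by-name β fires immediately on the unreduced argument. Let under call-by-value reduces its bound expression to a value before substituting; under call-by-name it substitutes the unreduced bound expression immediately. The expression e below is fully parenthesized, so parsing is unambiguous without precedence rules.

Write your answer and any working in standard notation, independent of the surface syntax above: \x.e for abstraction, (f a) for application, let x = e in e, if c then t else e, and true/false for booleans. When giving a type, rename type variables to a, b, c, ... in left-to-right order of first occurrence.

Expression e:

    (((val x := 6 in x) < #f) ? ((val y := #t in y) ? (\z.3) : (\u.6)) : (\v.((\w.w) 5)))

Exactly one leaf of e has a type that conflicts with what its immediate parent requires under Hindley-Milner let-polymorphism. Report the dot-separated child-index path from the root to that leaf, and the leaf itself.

Answer: 0.1 : false

Trace:
let x : Int
x : Int
  unify Int ~ Int
  unify Bool ~ Int
  FAIL: mismatch Bool ~ Int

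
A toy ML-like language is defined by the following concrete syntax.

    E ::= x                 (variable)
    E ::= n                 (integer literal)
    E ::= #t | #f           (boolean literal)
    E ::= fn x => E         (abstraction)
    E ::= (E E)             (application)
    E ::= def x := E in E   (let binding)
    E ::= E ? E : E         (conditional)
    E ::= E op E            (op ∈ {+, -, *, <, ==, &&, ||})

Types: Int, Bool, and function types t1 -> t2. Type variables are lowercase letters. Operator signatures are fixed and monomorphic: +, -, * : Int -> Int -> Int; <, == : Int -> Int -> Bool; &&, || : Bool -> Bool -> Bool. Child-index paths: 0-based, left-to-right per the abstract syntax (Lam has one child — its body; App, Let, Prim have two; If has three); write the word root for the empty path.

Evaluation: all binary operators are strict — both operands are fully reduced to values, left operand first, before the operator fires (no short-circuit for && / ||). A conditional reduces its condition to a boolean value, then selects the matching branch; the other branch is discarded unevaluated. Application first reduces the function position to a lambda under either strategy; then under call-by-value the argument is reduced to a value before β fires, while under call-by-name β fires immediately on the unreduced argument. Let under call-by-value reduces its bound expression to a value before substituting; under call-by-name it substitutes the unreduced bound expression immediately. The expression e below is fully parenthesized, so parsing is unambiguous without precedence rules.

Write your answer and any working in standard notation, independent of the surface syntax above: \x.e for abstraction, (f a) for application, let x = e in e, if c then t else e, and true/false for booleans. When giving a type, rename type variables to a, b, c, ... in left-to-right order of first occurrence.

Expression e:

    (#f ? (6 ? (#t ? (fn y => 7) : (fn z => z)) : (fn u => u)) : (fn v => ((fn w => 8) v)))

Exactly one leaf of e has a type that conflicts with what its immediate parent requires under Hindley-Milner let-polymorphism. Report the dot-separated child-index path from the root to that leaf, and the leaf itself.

Working:
  unify Bool ~ Bool
  unify Int ~ Bool
  FAIL: mismatch Int ~ Bool

Answer: 1.0 : 6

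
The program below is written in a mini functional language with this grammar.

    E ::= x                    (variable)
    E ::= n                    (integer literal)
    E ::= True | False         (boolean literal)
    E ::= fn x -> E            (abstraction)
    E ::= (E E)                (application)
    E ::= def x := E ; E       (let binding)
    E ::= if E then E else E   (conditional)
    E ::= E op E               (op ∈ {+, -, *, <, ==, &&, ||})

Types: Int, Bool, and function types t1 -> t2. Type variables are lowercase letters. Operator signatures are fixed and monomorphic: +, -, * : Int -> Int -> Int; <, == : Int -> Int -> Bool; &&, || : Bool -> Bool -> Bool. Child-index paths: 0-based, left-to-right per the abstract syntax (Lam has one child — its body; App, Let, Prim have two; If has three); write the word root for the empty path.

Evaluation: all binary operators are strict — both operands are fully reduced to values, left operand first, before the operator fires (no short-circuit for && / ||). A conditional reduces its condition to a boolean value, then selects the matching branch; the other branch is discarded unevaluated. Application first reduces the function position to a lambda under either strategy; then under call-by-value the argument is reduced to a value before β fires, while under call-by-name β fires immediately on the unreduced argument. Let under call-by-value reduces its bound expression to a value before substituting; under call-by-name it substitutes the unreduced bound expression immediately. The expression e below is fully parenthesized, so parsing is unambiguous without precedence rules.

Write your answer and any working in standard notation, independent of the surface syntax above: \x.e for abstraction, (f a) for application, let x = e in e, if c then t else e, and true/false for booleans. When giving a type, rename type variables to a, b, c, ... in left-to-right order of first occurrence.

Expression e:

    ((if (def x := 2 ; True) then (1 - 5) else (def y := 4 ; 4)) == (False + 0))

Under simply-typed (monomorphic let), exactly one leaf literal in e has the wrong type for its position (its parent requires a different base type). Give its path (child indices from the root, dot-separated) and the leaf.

Derivation:
let x : Int
  unify Bool ~ Bool
  unify Int ~ Int
  unify Int ~ Int
let y : Int
  unify Int ~ Int
  unify Int ~ Int
  unify Bool ~ Int
  FAIL: mismatch Bool ~ Int

Answer: 1.0 : false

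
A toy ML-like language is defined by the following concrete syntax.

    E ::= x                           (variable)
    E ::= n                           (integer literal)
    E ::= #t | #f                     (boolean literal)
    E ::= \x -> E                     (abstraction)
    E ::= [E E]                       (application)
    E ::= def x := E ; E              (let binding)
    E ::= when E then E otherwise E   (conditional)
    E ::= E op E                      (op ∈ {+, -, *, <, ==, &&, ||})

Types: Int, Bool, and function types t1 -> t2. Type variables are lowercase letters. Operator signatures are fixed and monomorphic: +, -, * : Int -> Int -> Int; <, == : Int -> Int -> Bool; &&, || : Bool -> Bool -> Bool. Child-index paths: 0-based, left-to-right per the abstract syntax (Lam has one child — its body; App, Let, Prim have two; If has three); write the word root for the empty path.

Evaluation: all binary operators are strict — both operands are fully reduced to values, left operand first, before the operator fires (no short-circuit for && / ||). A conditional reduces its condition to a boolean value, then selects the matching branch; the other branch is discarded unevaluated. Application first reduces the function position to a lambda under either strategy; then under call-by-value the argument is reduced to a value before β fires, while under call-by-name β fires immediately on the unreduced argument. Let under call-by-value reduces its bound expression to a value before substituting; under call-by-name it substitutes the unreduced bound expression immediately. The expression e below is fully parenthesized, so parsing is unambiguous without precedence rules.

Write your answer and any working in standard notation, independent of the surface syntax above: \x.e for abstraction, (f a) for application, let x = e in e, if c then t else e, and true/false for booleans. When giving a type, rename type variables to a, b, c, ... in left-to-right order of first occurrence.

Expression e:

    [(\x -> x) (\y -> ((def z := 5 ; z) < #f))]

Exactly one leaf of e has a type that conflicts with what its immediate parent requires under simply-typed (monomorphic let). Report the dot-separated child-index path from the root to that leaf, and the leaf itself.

Working:
x : a
\x._ : a -> a
let z : Int
z : Int
  unify Int ~ Int
  unify Bool ~ Int
  FAIL: mismatch Bool ~ Int

Answer: 1.0.1 : false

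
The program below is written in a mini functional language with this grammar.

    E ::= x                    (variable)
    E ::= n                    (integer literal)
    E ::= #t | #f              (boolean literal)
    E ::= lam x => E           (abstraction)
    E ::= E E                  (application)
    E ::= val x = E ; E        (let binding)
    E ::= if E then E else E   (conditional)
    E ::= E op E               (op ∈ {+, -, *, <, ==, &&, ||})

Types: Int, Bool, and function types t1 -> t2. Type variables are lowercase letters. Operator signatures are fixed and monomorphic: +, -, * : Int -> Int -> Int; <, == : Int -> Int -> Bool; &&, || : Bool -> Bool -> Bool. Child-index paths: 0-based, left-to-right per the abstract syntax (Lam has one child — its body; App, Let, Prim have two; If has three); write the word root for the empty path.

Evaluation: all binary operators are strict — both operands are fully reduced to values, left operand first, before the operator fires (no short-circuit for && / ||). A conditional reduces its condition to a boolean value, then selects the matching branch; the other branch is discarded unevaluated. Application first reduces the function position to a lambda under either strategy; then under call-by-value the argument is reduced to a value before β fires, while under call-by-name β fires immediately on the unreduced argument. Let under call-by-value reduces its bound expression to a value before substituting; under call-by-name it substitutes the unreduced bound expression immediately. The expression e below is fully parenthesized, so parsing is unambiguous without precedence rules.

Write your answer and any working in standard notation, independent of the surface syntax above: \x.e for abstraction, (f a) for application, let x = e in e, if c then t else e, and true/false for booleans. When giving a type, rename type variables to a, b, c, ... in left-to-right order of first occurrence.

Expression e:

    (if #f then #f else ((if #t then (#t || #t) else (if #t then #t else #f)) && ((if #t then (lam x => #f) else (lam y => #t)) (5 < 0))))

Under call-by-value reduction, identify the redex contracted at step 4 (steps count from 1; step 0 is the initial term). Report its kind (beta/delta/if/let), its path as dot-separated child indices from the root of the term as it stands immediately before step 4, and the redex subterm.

Answer: if at 1.0 : (if true then (\x.false) else (\y.true))

Derivation:
step 0: (if false then false else ((if true then (true || true) else (if true then true else false)) && ((if true then (\x.false) else (\y.true)) (5 < 0))))
step 1: [if@root] ((if true then (true || true) else (if true then true else false)) && ((if true then (\x.false) else (\y.true)) (5 < 0)))
step 2: [if@0] ((true || true) && ((if true then (\x.false) else (\y.true)) (5 < 0)))
step 3: [delta@0] (true && ((if true then (\x.false) else (\y.true)) (5 < 0)))
step 4: [if@1.0] (true && ((\x.false) (5 < 0)))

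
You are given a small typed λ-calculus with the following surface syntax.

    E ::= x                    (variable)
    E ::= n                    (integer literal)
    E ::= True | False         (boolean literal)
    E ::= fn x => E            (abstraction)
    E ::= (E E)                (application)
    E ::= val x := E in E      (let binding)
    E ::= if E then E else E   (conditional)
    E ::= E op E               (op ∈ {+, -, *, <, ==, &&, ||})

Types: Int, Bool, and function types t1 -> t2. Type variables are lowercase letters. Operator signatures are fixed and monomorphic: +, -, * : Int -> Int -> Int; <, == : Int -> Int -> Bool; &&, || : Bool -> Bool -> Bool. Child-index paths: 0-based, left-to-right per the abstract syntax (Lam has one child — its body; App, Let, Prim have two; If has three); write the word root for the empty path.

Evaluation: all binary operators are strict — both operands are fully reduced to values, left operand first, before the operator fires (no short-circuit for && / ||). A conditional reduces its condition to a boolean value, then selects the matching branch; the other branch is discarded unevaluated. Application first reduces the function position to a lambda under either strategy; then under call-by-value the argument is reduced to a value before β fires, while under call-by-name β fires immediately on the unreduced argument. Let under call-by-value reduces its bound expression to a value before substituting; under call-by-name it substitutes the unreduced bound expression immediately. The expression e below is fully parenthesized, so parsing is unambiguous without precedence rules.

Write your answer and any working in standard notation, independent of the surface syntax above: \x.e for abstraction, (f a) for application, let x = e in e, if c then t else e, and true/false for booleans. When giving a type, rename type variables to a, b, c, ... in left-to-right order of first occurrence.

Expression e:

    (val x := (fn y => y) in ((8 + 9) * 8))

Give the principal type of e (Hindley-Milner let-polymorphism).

Trace:
y : a
\y._ : a -> a
let x : forall. a -> a
  unify Int ~ Int
  unify Int ~ Int
  unify Int ~ Int
  unify Int ~ Int

Answer: Int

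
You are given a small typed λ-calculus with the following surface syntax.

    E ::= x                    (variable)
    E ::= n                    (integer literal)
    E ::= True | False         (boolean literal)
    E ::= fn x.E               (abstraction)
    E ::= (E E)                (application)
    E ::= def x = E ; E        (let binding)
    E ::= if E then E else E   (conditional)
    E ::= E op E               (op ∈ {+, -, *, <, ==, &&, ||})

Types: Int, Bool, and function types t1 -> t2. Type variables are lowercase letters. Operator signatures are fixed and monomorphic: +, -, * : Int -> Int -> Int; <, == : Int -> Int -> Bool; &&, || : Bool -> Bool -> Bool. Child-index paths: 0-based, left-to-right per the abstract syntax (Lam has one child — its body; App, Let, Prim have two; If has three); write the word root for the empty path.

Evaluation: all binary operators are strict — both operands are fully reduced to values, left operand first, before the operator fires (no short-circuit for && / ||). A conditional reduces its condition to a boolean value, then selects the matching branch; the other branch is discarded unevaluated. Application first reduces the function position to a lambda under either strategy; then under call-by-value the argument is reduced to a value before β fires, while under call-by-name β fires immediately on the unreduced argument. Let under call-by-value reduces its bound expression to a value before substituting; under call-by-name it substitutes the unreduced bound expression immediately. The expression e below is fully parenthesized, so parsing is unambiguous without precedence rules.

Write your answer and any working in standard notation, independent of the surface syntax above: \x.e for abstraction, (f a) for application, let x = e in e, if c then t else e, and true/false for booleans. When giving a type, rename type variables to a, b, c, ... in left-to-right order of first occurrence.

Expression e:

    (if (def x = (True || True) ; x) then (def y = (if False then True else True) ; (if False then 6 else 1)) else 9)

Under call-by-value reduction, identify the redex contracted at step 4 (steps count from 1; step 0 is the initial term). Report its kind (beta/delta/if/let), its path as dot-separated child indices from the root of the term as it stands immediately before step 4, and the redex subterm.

Trace:
step 0: (if (let x = (true || true) in x) then (let y = (if false then true else true) in (if false then 6 else 1)) else 9)
step 1: [delta@0.0] (if (let x = true in x) then (let y = (if false then true else true) in (if false then 6 else 1)) else 9)
step 2: [let@0] (if true then (let y = (if false then true else true) in (if false then 6 else 1)) else 9)
step 3: [if@root] (let y = (if false then true else true) in (if false then 6 else 1))
step 4: [if@0] (let y = true in (if false then 6 else 1))

Answer: if at 0 : (if false then true else true)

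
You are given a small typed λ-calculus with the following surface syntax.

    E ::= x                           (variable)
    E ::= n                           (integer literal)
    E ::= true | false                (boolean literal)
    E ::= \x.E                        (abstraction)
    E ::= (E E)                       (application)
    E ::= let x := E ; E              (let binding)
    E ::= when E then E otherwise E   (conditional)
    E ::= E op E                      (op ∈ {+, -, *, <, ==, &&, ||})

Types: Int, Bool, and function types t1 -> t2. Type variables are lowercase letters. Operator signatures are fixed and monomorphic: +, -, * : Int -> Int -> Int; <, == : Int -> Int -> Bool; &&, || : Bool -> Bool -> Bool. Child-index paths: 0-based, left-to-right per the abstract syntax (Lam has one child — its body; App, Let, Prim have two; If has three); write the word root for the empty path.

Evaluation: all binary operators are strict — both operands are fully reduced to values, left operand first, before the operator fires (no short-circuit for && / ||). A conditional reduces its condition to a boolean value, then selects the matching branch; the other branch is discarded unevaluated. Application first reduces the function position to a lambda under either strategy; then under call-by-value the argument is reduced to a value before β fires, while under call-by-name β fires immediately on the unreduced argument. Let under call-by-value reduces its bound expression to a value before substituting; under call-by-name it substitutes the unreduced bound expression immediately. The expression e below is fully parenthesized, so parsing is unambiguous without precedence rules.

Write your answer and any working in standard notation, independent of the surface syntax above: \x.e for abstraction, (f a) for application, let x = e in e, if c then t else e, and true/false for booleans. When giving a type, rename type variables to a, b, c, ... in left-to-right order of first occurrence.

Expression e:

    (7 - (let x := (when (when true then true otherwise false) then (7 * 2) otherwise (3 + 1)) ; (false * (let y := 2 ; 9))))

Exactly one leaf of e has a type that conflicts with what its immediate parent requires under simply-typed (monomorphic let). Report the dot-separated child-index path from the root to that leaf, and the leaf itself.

Answer: 1.1.0 : false

Trace:
  unify Int ~ Int
  unify Bool ~ Bool
  unify Bool ~ Bool
  unify Bool ~ Bool
  unify Int ~ Int
  unify Int ~ Int
  unify Int ~ Int
  unify Int ~ Int
  unify Int ~ Int
let x : Int
  unify Bool ~ Int
  FAIL: mismatch Bool ~ Int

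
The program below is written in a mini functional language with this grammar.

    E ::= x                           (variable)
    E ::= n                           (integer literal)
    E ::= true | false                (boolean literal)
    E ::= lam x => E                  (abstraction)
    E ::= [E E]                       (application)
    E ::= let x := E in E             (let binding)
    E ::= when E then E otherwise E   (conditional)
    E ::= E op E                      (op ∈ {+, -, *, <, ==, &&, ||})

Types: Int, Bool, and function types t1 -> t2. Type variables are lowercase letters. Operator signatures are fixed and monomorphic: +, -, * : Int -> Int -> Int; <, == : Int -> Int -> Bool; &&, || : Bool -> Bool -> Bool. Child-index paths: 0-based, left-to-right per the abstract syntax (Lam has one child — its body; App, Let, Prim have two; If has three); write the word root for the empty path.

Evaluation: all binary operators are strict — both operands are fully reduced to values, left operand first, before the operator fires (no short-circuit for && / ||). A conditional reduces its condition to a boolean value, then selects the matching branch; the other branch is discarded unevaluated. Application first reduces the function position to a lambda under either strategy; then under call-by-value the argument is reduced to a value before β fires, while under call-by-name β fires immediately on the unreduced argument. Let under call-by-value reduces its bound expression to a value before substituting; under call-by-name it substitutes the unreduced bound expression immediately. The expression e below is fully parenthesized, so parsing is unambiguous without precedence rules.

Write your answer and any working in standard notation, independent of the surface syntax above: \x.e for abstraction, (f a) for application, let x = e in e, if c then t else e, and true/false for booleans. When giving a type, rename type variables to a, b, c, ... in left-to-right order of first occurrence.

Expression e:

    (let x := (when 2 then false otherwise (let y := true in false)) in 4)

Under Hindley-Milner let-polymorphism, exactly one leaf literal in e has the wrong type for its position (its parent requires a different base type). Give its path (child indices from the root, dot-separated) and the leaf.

Answer: 0.0 : 2

Derivation:
  unify Int ~ Bool
  FAIL: mismatch Int ~ Bool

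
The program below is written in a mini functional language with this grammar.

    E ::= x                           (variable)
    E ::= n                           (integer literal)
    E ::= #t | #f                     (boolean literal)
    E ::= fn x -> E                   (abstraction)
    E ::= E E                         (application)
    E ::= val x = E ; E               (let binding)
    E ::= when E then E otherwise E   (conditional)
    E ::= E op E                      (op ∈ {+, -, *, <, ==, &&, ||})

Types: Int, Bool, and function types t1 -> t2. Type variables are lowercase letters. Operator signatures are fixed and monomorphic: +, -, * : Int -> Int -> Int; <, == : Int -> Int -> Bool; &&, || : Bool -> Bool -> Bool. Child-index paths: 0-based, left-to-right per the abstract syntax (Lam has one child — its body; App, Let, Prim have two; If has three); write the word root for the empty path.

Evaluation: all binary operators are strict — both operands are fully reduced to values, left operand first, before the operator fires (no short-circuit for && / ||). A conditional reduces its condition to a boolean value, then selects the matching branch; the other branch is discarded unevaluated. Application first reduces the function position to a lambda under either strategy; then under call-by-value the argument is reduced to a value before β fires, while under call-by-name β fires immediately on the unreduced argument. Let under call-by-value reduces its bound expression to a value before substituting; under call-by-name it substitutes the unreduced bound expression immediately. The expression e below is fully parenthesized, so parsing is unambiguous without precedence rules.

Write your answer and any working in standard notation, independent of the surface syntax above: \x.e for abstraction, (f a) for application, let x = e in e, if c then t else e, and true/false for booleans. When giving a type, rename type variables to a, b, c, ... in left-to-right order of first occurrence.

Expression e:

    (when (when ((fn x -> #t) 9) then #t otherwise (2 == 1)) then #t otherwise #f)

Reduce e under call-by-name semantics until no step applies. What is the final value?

Working:
step 0: (if (if ((\x.true) 9) then true else (2 == 1)) then true else false)
step 1: [beta@0.0] (if (if true then true else (2 == 1)) then true else false)
step 2: [if@0] (if true then true else false)
step 3: [if@root] true

Answer: true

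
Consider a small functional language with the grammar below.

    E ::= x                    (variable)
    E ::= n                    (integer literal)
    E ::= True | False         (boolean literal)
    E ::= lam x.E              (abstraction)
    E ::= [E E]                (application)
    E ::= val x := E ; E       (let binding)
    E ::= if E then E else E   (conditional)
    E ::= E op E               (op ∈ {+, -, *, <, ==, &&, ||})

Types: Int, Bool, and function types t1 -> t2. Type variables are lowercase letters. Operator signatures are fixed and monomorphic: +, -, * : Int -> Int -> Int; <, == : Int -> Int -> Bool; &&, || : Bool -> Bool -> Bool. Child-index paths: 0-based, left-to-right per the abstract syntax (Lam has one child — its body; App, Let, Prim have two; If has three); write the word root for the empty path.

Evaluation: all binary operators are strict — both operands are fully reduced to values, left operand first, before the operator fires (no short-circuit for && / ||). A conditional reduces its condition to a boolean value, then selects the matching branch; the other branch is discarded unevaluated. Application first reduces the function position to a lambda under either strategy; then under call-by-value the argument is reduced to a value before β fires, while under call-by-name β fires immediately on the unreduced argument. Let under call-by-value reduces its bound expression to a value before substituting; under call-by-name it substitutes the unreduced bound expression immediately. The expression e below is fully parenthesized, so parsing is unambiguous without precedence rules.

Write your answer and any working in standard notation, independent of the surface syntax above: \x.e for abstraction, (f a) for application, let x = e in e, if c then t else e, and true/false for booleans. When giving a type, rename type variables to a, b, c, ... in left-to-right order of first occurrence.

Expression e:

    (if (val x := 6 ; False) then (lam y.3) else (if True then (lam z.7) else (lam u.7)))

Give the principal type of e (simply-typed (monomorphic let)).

Answer: a -> Int

Trace:
let x : Int
  unify Bool ~ Bool
\y._ : a -> Int
  unify Bool ~ Bool
\z._ : b -> Int
\u._ : c -> Int
  unify b -> Int ~ c -> Int
  unify b ~ c
  unify Int ~ Int
  unify a -> Int ~ c -> Int
  unify a ~ c
  unify Int ~ Int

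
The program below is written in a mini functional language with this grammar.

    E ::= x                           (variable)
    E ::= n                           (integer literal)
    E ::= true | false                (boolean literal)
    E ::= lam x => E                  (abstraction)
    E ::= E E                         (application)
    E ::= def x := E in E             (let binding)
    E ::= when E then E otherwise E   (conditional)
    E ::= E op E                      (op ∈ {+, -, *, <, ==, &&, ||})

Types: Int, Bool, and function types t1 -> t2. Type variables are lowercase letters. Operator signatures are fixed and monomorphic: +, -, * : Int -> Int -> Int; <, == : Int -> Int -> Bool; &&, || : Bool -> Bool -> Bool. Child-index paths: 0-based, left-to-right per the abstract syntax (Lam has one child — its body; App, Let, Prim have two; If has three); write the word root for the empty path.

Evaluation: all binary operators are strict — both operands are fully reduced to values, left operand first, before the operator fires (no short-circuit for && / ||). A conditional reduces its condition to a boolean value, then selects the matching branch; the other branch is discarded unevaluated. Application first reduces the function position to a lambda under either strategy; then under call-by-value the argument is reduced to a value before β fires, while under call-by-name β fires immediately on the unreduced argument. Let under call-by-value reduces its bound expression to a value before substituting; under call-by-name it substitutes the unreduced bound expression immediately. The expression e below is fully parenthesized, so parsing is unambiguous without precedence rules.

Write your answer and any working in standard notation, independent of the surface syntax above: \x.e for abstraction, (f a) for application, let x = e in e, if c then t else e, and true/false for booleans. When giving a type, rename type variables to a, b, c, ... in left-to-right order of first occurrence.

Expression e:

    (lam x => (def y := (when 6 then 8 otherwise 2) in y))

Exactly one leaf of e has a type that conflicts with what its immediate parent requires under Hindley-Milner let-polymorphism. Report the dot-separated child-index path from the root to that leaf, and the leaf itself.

Trace:
  unify Int ~ Bool
  FAIL: mismatch Int ~ Bool

Answer: 0.0.0 : 6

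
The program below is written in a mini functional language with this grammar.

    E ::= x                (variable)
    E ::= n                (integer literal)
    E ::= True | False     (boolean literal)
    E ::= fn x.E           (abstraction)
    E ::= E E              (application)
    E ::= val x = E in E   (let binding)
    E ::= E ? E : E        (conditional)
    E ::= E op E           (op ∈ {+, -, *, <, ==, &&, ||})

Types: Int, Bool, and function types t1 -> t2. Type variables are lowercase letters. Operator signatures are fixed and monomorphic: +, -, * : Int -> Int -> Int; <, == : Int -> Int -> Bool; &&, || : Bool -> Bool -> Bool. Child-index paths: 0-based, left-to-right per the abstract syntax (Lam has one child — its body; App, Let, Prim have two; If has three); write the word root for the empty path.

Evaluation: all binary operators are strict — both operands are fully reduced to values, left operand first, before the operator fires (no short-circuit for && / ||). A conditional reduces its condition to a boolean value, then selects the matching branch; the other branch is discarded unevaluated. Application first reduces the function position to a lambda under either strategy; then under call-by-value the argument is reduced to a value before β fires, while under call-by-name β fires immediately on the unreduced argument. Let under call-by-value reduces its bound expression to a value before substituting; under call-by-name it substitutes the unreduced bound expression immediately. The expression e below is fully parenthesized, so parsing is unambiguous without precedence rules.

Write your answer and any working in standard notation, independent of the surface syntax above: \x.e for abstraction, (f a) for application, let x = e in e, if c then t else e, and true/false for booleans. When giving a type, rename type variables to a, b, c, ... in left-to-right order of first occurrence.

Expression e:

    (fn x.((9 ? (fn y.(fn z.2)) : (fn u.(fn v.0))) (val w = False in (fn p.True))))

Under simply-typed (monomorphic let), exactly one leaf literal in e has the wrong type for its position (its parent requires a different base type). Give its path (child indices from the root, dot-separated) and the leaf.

Answer: 0.0.0 : 9

Derivation:
  unify Int ~ Bool
  FAIL: mismatch Int ~ Bool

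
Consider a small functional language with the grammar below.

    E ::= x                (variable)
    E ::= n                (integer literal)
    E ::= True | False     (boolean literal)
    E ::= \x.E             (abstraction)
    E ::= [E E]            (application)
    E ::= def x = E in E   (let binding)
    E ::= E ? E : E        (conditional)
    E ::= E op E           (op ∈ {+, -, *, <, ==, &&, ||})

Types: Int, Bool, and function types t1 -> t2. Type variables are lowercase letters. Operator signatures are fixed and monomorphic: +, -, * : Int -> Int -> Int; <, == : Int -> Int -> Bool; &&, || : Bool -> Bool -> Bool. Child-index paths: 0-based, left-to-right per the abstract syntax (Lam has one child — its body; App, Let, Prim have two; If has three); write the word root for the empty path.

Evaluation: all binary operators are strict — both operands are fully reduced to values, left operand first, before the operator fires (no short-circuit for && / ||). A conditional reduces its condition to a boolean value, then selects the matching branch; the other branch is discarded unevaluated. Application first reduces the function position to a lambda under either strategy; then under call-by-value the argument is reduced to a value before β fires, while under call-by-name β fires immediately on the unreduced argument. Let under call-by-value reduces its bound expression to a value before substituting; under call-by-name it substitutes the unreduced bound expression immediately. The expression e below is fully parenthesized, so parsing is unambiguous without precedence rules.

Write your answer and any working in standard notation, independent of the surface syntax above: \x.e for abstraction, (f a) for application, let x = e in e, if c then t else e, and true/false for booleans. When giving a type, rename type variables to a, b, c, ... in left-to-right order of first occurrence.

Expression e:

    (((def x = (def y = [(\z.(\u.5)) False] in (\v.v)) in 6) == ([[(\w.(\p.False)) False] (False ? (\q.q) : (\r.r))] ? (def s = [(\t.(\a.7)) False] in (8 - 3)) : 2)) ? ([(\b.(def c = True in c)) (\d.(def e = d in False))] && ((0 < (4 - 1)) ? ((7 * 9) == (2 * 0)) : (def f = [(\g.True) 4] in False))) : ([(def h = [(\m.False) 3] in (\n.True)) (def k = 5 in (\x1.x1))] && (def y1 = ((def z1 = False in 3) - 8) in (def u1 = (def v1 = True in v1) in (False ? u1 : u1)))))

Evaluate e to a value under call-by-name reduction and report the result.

Working:
step 0: (if ((let x = (let y = ((\z.(\u.5)) false) in (\v.v)) in 6) == (if (((\w.(\p.false)) false) (if false then (\q.q) else (\r.r))) then (let s = ((\t.(\a.7)) false) in (8 - 3)) else 2)) then (((\b.(let c = true in c)) (\d.(let e = d in false))) && (if (0 < (4 - 1)) then ((7 * 9) == (2 * 0)) else (let f = ((\g.true) 4) in false))) else (((let h = ((\m.false) 3) in (\n.true)) (let k = 5 in (\x1.x1))) && (let y1 = ((let z1 = false in 3) - 8) in (let u1 = (let v1 = true in v1) in (if false then u1 else u1)))))
step 1: [let@0.0] (if (6 == (if (((\w.(\p.false)) false) (if false then (\q.q) else (\r.r))) then (let s = ((\t.(\a.7)) false) in (8 - 3)) else 2)) then (((\b.(let c = true in c)) (\d.(let e = d in false))) && (if (0 < (4 - 1)) then ((7 * 9) == (2 * 0)) else (let f = ((\g.true) 4) in false))) else (((let h = ((\m.false) 3) in (\n.true)) (let k = 5 in (\x1.x1))) && (let y1 = ((let z1 = false in 3) - 8) in (let u1 = (let v1 = true in v1) in (if false then u1 else u1)))))
step 2: [beta@0.1.0.0] (if (6 == (if ((\p.false) (if false then (\q.q) else (\r.r))) then (let s = ((\t.(\a.7)) false) in (8 - 3)) else 2)) then (((\b.(let c = true in c)) (\d.(let e = d in false))) && (if (0 < (4 - 1)) then ((7 * 9) == (2 * 0)) else (let f = ((\g.true) 4) in false))) else (((let h = ((\m.false) 3) in (\n.true)) (let k = 5 in (\x1.x1))) && (let y1 = ((let z1 = false in 3) - 8) in (let u1 = (let v1 = true in v1) in (if false then u1 else u1)))))
step 3: [beta@0.1.0] (if (6 == (if false then (let s = ((\t.(\a.7)) false) in (8 - 3)) else 2)) then (((\b.(let c = true in c)) (\d.(let e = d in false))) && (if (0 < (4 - 1)) then ((7 * 9) == (2 * 0)) else (let f = ((\g.true) 4) in false))) else (((let h = ((\m.false) 3) in (\n.true)) (let k = 5 in (\x1.x1))) && (let y1 = ((let z1 = false in 3) - 8) in (let u1 = (let v1 = true in v1) in (if false then u1 else u1)))))
step 4: [if@0.1] (if (6 == 2) then (((\b.(let c = true in c)) (\d.(let e = d in false))) && (if (0 < (4 - 1)) then ((7 * 9) == (2 * 0)) else (let f = ((\g.true) 4) in false))) else (((let h = ((\m.false) 3) in (\n.true)) (let k = 5 in (\x1.x1))) && (let y1 = ((let z1 = false in 3) - 8) in (let u1 = (let v1 = true in v1) in (if false then u1 else u1)))))
step 5: [delta@0] (if false then (((\b.(let c = true in c)) (\d.(let e = d in false))) && (if (0 < (4 - 1)) then ((7 * 9) == (2 * 0)) else (let f = ((\g.true) 4) in false))) else (((let h = ((\m.false) 3) in (\n.true)) (let k = 5 in (\x1.x1))) && (let y1 = ((let z1 = false in 3) - 8) in (let u1 = (let v1 = true in v1) in (if false then u1 else u1)))))
step 6: [if@root] (((let h = ((\m.false) 3) in (\n.true)) (let k = 5 in (\x1.x1))) && (let y1 = ((let z1 = false in 3) - 8) in (let u1 = (let v1 = true in v1) in (if false then u1 else u1))))
step 7: [let@0.0] (((\n.true) (let k = 5 in (\x1.x1))) && (let y1 = ((let z1 = false in 3) - 8) in (let u1 = (let v1 = true in v1) in (if false then u1 else u1))))
step 8: [beta@0] (true && (let y1 = ((let z1 = false in 3) - 8) in (let u1 = (let v1 = true in v1) in (if false then u1 else u1))))
step 9: [let@1] (true && (let u1 = (let v1 = true in v1) in (if false then u1 else u1)))
step 10: [let@1] (true && (if false then (let v1 = true in v1) else (let v1 = true in v1)))
step 11: [if@1] (true && (let v1 = true in v1))
step 12: [let@1] (true && true)
step 13: [delta@root] true

Answer: true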